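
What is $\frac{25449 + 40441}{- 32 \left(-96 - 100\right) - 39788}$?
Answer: $- \frac{32945}{16758} \approx -1.9659$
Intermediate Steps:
$\frac{25449 + 40441}{- 32 \left(-96 - 100\right) - 39788} = \frac{65890}{\left(-32\right) \left(-196\right) - 39788} = \frac{65890}{6272 - 39788} = \frac{65890}{-33516} = 65890 \left(- \frac{1}{33516}\right) = - \frac{32945}{16758}$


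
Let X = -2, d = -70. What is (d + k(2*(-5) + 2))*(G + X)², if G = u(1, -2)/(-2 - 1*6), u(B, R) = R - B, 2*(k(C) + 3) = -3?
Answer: -25181/128 ≈ -196.73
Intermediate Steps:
k(C) = -9/2 (k(C) = -3 + (½)*(-3) = -3 - 3/2 = -9/2)
G = 3/8 (G = (-2 - 1*1)/(-2 - 1*6) = (-2 - 1)/(-2 - 6) = -3/(-8) = -3*(-⅛) = 3/8 ≈ 0.37500)
(d + k(2*(-5) + 2))*(G + X)² = (-70 - 9/2)*(3/8 - 2)² = -149*(-13/8)²/2 = -149/2*169/64 = -25181/128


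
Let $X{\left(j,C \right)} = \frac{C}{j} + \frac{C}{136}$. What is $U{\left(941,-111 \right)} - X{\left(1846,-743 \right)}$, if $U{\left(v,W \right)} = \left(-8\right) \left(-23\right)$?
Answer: $\frac{23833465}{125528} \approx 189.87$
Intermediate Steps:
$U{\left(v,W \right)} = 184$
$X{\left(j,C \right)} = \frac{C}{136} + \frac{C}{j}$ ($X{\left(j,C \right)} = \frac{C}{j} + C \frac{1}{136} = \frac{C}{j} + \frac{C}{136} = \frac{C}{136} + \frac{C}{j}$)
$U{\left(941,-111 \right)} - X{\left(1846,-743 \right)} = 184 - \left(\frac{1}{136} \left(-743\right) - \frac{743}{1846}\right) = 184 - \left(- \frac{743}{136} - \frac{743}{1846}\right) = 184 - - \frac{736313}{125528} = 184 + \frac{736313}{125528} = \frac{23833465}{125528}$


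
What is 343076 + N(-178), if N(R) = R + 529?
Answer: 343427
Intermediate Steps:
N(R) = 529 + R
343076 + N(-178) = 343076 + (529 - 178) = 343076 + 351 = 343427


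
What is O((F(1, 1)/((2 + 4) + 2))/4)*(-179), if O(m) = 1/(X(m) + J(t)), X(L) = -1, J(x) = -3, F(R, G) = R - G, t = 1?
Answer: 179/4 ≈ 44.750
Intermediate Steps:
O(m) = -¼ (O(m) = 1/(-1 - 3) = 1/(-4) = -¼)
O((F(1, 1)/((2 + 4) + 2))/4)*(-179) = -¼*(-179) = 179/4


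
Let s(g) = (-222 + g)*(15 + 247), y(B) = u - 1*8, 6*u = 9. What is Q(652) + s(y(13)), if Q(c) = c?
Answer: -59215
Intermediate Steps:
u = 3/2 (u = (⅙)*9 = 3/2 ≈ 1.5000)
y(B) = -13/2 (y(B) = 3/2 - 1*8 = 3/2 - 8 = -13/2)
s(g) = -58164 + 262*g (s(g) = (-222 + g)*262 = -58164 + 262*g)
Q(652) + s(y(13)) = 652 + (-58164 + 262*(-13/2)) = 652 + (-58164 - 1703) = 652 - 59867 = -59215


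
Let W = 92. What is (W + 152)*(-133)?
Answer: -32452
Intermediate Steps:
(W + 152)*(-133) = (92 + 152)*(-133) = 244*(-133) = -32452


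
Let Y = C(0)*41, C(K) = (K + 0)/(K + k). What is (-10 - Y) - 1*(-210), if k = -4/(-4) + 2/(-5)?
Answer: 200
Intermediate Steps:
k = ⅗ (k = -4*(-¼) + 2*(-⅕) = 1 - ⅖ = ⅗ ≈ 0.60000)
C(K) = K/(⅗ + K) (C(K) = (K + 0)/(K + ⅗) = K/(⅗ + K))
Y = 0 (Y = (5*0/(3 + 5*0))*41 = (5*0/(3 + 0))*41 = (5*0/3)*41 = (5*0*(⅓))*41 = 0*41 = 0)
(-10 - Y) - 1*(-210) = (-10 - 1*0) - 1*(-210) = (-10 + 0) + 210 = -10 + 210 = 200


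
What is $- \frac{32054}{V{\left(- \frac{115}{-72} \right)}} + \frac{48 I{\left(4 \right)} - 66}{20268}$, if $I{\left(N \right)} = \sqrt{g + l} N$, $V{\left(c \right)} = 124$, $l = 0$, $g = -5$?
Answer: $- \frac{436612}{1689} + \frac{16 i \sqrt{5}}{1689} \approx -258.5 + 0.021182 i$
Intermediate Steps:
$I{\left(N \right)} = i N \sqrt{5}$ ($I{\left(N \right)} = \sqrt{-5 + 0} N = \sqrt{-5} N = i \sqrt{5} N = i N \sqrt{5}$)
$- \frac{32054}{V{\left(- \frac{115}{-72} \right)}} + \frac{48 I{\left(4 \right)} - 66}{20268} = - \frac{32054}{124} + \frac{48 i 4 \sqrt{5} - 66}{20268} = \left(-32054\right) \frac{1}{124} + \left(48 \cdot 4 i \sqrt{5} - 66\right) \frac{1}{20268} = - \frac{517}{2} + \left(192 i \sqrt{5} - 66\right) \frac{1}{20268} = - \frac{517}{2} + \left(-66 + 192 i \sqrt{5}\right) \frac{1}{20268} = - \frac{517}{2} - \left(\frac{11}{3378} - \frac{16 i \sqrt{5}}{1689}\right) = - \frac{436612}{1689} + \frac{16 i \sqrt{5}}{1689}$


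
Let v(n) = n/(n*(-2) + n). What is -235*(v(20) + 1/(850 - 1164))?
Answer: 74025/314 ≈ 235.75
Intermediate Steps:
v(n) = -1 (v(n) = n/(-2*n + n) = n/((-n)) = n*(-1/n) = -1)
-235*(v(20) + 1/(850 - 1164)) = -235*(-1 + 1/(850 - 1164)) = -235*(-1 + 1/(-314)) = -235*(-1 - 1/314) = -235*(-315/314) = 74025/314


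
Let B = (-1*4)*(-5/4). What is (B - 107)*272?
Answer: -27744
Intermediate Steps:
B = 5 (B = -(-20)/4 = -4*(-5/4) = 5)
(B - 107)*272 = (5 - 107)*272 = -102*272 = -27744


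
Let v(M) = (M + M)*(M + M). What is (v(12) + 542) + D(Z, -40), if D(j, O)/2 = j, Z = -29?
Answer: 1060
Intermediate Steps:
D(j, O) = 2*j
v(M) = 4*M² (v(M) = (2*M)*(2*M) = 4*M²)
(v(12) + 542) + D(Z, -40) = (4*12² + 542) + 2*(-29) = (4*144 + 542) - 58 = (576 + 542) - 58 = 1118 - 58 = 1060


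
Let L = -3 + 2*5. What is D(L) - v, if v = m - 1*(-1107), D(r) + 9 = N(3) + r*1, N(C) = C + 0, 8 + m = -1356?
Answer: 258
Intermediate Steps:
m = -1364 (m = -8 - 1356 = -1364)
N(C) = C
L = 7 (L = -3 + 10 = 7)
D(r) = -6 + r (D(r) = -9 + (3 + r*1) = -9 + (3 + r) = -6 + r)
v = -257 (v = -1364 - 1*(-1107) = -1364 + 1107 = -257)
D(L) - v = (-6 + 7) - 1*(-257) = 1 + 257 = 258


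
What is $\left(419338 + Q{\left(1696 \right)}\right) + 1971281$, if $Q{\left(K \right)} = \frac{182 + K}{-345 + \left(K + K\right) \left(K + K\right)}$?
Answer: $\frac{27504834204339}{11505319} \approx 2.3906 \cdot 10^{6}$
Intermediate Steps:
$Q{\left(K \right)} = \frac{182 + K}{-345 + 4 K^{2}}$ ($Q{\left(K \right)} = \frac{182 + K}{-345 + 2 K 2 K} = \frac{182 + K}{-345 + 4 K^{2}}$)
$\left(419338 + Q{\left(1696 \right)}\right) + 1971281 = \left(419338 + \frac{182 + 1696}{-345 + 4 \cdot 1696^{2}}\right) + 1971281 = \left(419338 + \frac{1}{-345 + 4 \cdot 2876416} \cdot 1878\right) + 1971281 = \left(419338 + \frac{1}{-345 + 11505664} \cdot 1878\right) + 1971281 = \left(419338 + \frac{1}{11505319} \cdot 1878\right) + 1971281 = \left(419338 + \frac{1878}{11505319}\right) + 1971281 = \frac{4824617460700}{11505319} + 1971281 = \frac{27504834204339}{11505319}$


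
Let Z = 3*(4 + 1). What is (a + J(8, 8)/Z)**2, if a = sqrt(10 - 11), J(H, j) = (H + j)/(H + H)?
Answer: -224/225 + 2*I/15 ≈ -0.99556 + 0.13333*I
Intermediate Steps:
J(H, j) = (H + j)/(2*H) (J(H, j) = (H + j)/((2*H)) = (H + j)*(1/(2*H)) = (H + j)/(2*H))
Z = 15 (Z = 3*5 = 15)
a = I (a = sqrt(-1) = I ≈ 1.0*I)
(a + J(8, 8)/Z)**2 = (I + ((1/2)*(8 + 8)/8)/15)**2 = (I + ((1/2)*(1/8)*16)*(1/15))**2 = (I + 1*(1/15))**2 = (I + 1/15)**2 = (1/15 + I)**2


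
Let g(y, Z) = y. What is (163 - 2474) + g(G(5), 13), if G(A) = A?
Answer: -2306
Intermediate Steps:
(163 - 2474) + g(G(5), 13) = (163 - 2474) + 5 = -2311 + 5 = -2306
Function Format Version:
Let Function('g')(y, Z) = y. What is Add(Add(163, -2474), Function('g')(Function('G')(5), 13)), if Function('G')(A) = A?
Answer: -2306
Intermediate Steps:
Add(Add(163, -2474), Function('g')(Function('G')(5), 13)) = Add(Add(163, -2474), 5) = Add(-2311, 5) = -2306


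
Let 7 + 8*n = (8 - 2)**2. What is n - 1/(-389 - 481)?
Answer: 12619/3480 ≈ 3.6261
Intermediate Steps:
n = 29/8 (n = -7/8 + (8 - 2)**2/8 = -7/8 + (1/8)*6**2 = -7/8 + (1/8)*36 = -7/8 + 9/2 = 29/8 ≈ 3.6250)
n - 1/(-389 - 481) = 29/8 - 1/(-389 - 481) = 29/8 - 1/(-870) = 29/8 - 1*(-1/870) = 29/8 + 1/870 = 12619/3480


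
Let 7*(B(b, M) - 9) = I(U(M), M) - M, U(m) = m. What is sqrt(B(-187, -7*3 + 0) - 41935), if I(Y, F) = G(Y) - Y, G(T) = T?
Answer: I*sqrt(41923) ≈ 204.75*I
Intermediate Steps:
I(Y, F) = 0 (I(Y, F) = Y - Y = 0)
B(b, M) = 9 - M/7 (B(b, M) = 9 + (0 - M)/7 = 9 + (-M)/7 = 9 - M/7)
sqrt(B(-187, -7*3 + 0) - 41935) = sqrt((9 - (-7*3 + 0)/7) - 41935) = sqrt((9 - (-21 + 0)/7) - 41935) = sqrt((9 - 1/7*(-21)) - 41935) = sqrt((9 + 3) - 41935) = sqrt(12 - 41935) = sqrt(-41923) = I*sqrt(41923)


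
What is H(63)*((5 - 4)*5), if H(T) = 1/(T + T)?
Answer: 5/126 ≈ 0.039683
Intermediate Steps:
H(T) = 1/(2*T)
H(63)*((5 - 4)*5) = ((1/2)/63)*((5 - 4)*5) = ((1/2)*(1/63))*(1*5) = (1/126)*5 = 5/126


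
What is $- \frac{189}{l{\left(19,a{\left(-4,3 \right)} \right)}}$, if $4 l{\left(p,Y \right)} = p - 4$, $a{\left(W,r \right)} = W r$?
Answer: $- \frac{252}{5} \approx -50.4$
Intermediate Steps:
$l{\left(p,Y \right)} = -1 + \frac{p}{4}$ ($l{\left(p,Y \right)} = \frac{p - 4}{4} = \frac{-4 + p}{4} = -1 + \frac{p}{4}$)
$- \frac{189}{l{\left(19,a{\left(-4,3 \right)} \right)}} = - \frac{189}{-1 + \frac{1}{4} \cdot 19} = - \frac{189}{-1 + \frac{19}{4}} = - \frac{189}{\frac{15}{4}} = \left(-189\right) \frac{4}{15} = - \frac{252}{5}$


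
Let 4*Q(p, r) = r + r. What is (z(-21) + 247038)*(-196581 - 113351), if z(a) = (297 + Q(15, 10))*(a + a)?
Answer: -72633803928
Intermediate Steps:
Q(p, r) = r/2 (Q(p, r) = (r + r)/4 = (2*r)/4 = r/2)
z(a) = 604*a (z(a) = (297 + (1/2)*10)*(a + a) = (297 + 5)*(2*a) = 302*(2*a) = 604*a)
(z(-21) + 247038)*(-196581 - 113351) = (604*(-21) + 247038)*(-196581 - 113351) = (-12684 + 247038)*(-309932) = 234354*(-309932) = -72633803928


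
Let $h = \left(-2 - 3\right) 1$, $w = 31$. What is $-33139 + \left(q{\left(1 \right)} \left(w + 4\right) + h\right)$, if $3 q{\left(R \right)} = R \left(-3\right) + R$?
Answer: $- \frac{99502}{3} \approx -33167.0$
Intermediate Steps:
$q{\left(R \right)} = - \frac{2 R}{3}$ ($q{\left(R \right)} = \frac{R \left(-3\right) + R}{3} = \frac{- 3 R + R}{3} = \frac{\left(-2\right) R}{3} = - \frac{2 R}{3}$)
$h = -5$ ($h = \left(-5\right) 1 = -5$)
$-33139 + \left(q{\left(1 \right)} \left(w + 4\right) + h\right) = -33139 + \left(\left(- \frac{2}{3}\right) 1 \left(31 + 4\right) - 5\right) = -33139 - \frac{85}{3} = - \frac{99502}{3}$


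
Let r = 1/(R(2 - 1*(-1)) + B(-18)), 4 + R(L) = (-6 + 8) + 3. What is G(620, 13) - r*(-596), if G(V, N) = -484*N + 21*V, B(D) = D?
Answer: 113780/17 ≈ 6692.9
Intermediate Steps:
R(L) = 1 (R(L) = -4 + ((-6 + 8) + 3) = -4 + (2 + 3) = -4 + 5 = 1)
r = -1/17 (r = 1/(1 - 18) = 1/(-17) = -1/17 ≈ -0.058824)
G(620, 13) - r*(-596) = (-484*13 + 21*620) - (-1)*(-596)/17 = (-6292 + 13020) - 1*596/17 = 6728 - 596/17 = 113780/17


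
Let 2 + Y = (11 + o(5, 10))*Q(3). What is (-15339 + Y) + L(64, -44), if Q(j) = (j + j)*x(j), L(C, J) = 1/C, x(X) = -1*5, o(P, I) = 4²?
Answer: -1033663/64 ≈ -16151.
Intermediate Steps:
o(P, I) = 16
x(X) = -5
Q(j) = -10*j (Q(j) = (j + j)*(-5) = (2*j)*(-5) = -10*j)
Y = -812 (Y = -2 + (11 + 16)*(-10*3) = -2 + 27*(-30) = -2 - 810 = -812)
(-15339 + Y) + L(64, -44) = (-15339 - 812) + 1/64 = -16151 + 1/64 = -1033663/64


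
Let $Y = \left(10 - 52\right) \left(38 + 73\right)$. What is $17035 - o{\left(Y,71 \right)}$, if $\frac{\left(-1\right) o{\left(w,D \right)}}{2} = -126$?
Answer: $16783$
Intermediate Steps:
$Y = -4662$ ($Y = \left(-42\right) 111 = -4662$)
$o{\left(w,D \right)} = 252$ ($o{\left(w,D \right)} = \left(-2\right) \left(-126\right) = 252$)
$17035 - o{\left(Y,71 \right)} = 17035 - 252 = 16783$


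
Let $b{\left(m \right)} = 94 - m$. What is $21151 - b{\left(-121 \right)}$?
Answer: $20936$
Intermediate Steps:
$21151 - b{\left(-121 \right)} = 21151 - \left(94 - -121\right) = 21151 - \left(94 + 121\right) = 21151 - 215 = 20936$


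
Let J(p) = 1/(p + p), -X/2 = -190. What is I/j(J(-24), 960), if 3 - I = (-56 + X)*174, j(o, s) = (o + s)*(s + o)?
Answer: -129883392/2123274241 ≈ -0.061171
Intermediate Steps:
X = 380 (X = -2*(-190) = 380)
J(p) = 1/(2*p)
j(o, s) = (o + s)² (j(o, s) = (o + s)*(o + s) = (o + s)²)
I = -56373 (I = 3 - (-56 + 380)*174 = 3 - 324*174 = 3 - 1*56376 = 3 - 56376 = -56373)
I/j(J(-24), 960) = -56373/((½)/(-24) + 960)² = -56373/((½)*(-1/24) + 960)² = -56373/(-1/48 + 960)² = -56373/((46079/48)²) = -56373/2123274241/2304 = -56373*2304/2123274241 = -129883392/2123274241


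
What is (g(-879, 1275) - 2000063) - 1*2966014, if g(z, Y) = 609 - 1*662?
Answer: -4966130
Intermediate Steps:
g(z, Y) = -53 (g(z, Y) = 609 - 662 = -53)
(g(-879, 1275) - 2000063) - 1*2966014 = (-53 - 2000063) - 1*2966014 = -2000116 - 2966014 = -4966130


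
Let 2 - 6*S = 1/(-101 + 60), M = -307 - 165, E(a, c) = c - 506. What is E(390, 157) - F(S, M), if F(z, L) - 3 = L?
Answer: 120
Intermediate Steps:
E(a, c) = -506 + c
M = -472
S = 83/246 (S = ⅓ - 1/(6*(-101 + 60)) = ⅓ - ⅙/(-41) = ⅓ - ⅙*(-1/41) = ⅓ + 1/246 = 83/246 ≈ 0.33740)
F(z, L) = 3 + L
E(390, 157) - F(S, M) = (-506 + 157) - (3 - 472) = -349 - 1*(-469) = -349 + 469 = 120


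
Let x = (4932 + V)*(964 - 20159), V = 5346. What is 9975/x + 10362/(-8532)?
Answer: -1892930384/1558561059 ≈ -1.2145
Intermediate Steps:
x = -197286210 (x = (4932 + 5346)*(964 - 20159) = 10278*(-19195) = -197286210)
9975/x + 10362/(-8532) = 9975/(-197286210) + 10362/(-8532) = 9975*(-1/197286210) + 10362*(-1/8532) = -665/13152414 - 1727/1422 = -1892930384/1558561059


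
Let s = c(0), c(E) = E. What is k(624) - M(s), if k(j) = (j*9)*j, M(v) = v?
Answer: 3504384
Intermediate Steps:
s = 0
k(j) = 9*j² (k(j) = (9*j)*j = 9*j²)
k(624) - M(s) = 9*624² - 1*0 = 9*389376 + 0 = 3504384 + 0 = 3504384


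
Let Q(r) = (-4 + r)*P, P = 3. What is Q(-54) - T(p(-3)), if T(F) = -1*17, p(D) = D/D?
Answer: -157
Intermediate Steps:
p(D) = 1
Q(r) = -12 + 3*r (Q(r) = (-4 + r)*3 = -12 + 3*r)
T(F) = -17
Q(-54) - T(p(-3)) = (-12 + 3*(-54)) - 1*(-17) = (-12 - 162) + 17 = -174 + 17 = -157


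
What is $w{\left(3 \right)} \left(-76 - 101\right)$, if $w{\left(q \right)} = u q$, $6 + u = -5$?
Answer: $5841$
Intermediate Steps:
$u = -11$ ($u = -6 - 5 = -11$)
$w{\left(q \right)} = - 11 q$
$w{\left(3 \right)} \left(-76 - 101\right) = \left(-11\right) 3 \left(-76 - 101\right) = \left(-33\right) \left(-177\right) = 5841$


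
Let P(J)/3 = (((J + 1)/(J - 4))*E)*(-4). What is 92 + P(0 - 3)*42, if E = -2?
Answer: 380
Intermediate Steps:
P(J) = 24*(1 + J)/(-4 + J) (P(J) = 3*((((J + 1)/(J - 4))*(-2))*(-4)) = 3*((((1 + J)/(-4 + J))*(-2))*(-4)) = 3*(-2*(1 + J)/(-4 + J)*(-4)) = 3*(8*(1 + J)/(-4 + J)) = 24*(1 + J)/(-4 + J))
92 + P(0 - 3)*42 = 92 + (24*(1 + (0 - 3))/(-4 + (0 - 3)))*42 = 92 + (24*(1 - 3)/(-4 - 3))*42 = 92 + (24*(-2)/(-7))*42 = 92 + (24*(-1/7)*(-2))*42 = 92 + (48/7)*42 = 92 + 288 = 380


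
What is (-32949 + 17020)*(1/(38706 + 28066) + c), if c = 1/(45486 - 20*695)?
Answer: -46080723/62031188 ≈ -0.74286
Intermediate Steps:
c = 1/31586 (c = 1/(45486 - 13900) = 1/31586 ≈ 3.1660e-5)
(-32949 + 17020)*(1/(38706 + 28066) + c) = (-32949 + 17020)*(1/(38706 + 28066) + 1/31586) = -15929*(1/66772 + 1/31586) = -15929*49179/1054530196 = -46080723/62031188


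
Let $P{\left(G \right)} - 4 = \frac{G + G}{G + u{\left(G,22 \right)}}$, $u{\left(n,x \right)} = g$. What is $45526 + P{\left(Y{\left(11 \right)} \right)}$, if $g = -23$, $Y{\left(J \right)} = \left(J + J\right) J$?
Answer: $\frac{9971554}{219} \approx 45532.0$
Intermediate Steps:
$Y{\left(J \right)} = 2 J^{2}$ ($Y{\left(J \right)} = 2 J J = 2 J^{2}$)
$u{\left(n,x \right)} = -23$
$P{\left(G \right)} = 4 + \frac{2 G}{-23 + G}$ ($P{\left(G \right)} = 4 + \frac{G + G}{G - 23} = 4 + \frac{2 G}{-23 + G}$)
$45526 + P{\left(Y{\left(11 \right)} \right)} = 45526 + \frac{2 \left(-46 + 3 \cdot 2 \cdot 11^{2}\right)}{-23 + 2 \cdot 11^{2}} = 45526 + \frac{2 \left(-46 + 3 \cdot 2 \cdot 121\right)}{-23 + 2 \cdot 121} = 45526 + \frac{2 \left(-46 + 3 \cdot 242\right)}{-23 + 242} = 45526 + \frac{2 \left(-46 + 726\right)}{219} = 45526 + 2 \cdot \frac{1}{219} \cdot 680 = 45526 + \frac{1360}{219} = \frac{9971554}{219}$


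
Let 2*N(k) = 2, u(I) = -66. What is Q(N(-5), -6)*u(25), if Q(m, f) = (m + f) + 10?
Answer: -330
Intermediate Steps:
N(k) = 1 (N(k) = (½)*2 = 1)
Q(m, f) = 10 + f + m (Q(m, f) = (f + m) + 10 = 10 + f + m)
Q(N(-5), -6)*u(25) = (10 - 6 + 1)*(-66) = 5*(-66) = -330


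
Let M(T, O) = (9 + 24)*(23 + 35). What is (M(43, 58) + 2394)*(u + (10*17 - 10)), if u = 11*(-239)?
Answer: -10636452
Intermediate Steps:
u = -2629
M(T, O) = 1914 (M(T, O) = 33*58 = 1914)
(M(43, 58) + 2394)*(u + (10*17 - 10)) = (1914 + 2394)*(-2629 + (10*17 - 10)) = 4308*(-2629 + (170 - 10)) = 4308*(-2629 + 160) = 4308*(-2469) = -10636452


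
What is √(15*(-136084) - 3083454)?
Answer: 7*I*√104586 ≈ 2263.8*I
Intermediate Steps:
√(15*(-136084) - 3083454) = √(-2041260 - 3083454) = √(-5124714) = 7*I*√104586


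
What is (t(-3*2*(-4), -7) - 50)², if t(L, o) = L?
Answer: 676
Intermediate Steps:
(t(-3*2*(-4), -7) - 50)² = (-3*2*(-4) - 50)² = (-6*(-4) - 50)² = (24 - 50)² = (-26)² = 676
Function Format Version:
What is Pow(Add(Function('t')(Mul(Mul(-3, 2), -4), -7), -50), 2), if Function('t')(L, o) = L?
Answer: 676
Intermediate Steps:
Pow(Add(Function('t')(Mul(Mul(-3, 2), -4), -7), -50), 2) = Pow(Add(Mul(Mul(-3, 2), -4), -50), 2) = Pow(Add(Mul(-6, -4), -50), 2) = Pow(Add(24, -50), 2) = Pow(-26, 2) = 676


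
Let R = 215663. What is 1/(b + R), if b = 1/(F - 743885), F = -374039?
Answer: 1117924/241094843611 ≈ 4.6369e-6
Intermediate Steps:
b = -1/1117924 (b = 1/(-374039 - 743885) = 1/(-1117924) = -1/1117924 ≈ -8.9452e-7)
1/(b + R) = 1/(-1/1117924 + 215663) = 1/(241094843611/1117924) = 1117924/241094843611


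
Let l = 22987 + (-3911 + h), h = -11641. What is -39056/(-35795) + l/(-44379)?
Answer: 1467130399/1588546305 ≈ 0.92357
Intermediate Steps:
l = 7435 (l = 22987 + (-3911 - 11641) = 22987 - 15552 = 7435)
-39056/(-35795) + l/(-44379) = -39056/(-35795) + 7435/(-44379) = -39056*(-1/35795) + 7435*(-1/44379) = 39056/35795 - 7435/44379 = 1467130399/1588546305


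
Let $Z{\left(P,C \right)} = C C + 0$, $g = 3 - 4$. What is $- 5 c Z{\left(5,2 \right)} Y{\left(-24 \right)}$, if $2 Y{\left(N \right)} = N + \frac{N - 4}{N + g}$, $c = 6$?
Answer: $\frac{6864}{5} \approx 1372.8$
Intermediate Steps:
$g = -1$
$Z{\left(P,C \right)} = C^{2}$ ($Z{\left(P,C \right)} = C^{2} + 0 = C^{2}$)
$Y{\left(N \right)} = \frac{N}{2} + \frac{-4 + N}{2 \left(-1 + N\right)}$ ($Y{\left(N \right)} = \frac{N + \frac{N - 4}{N - 1}}{2} = \frac{N + \frac{-4 + N}{-1 + N}}{2} = \frac{N}{2} + \frac{-4 + N}{2 \left(-1 + N\right)}$)
$- 5 c Z{\left(5,2 \right)} Y{\left(-24 \right)} = \left(-5\right) 6 \cdot 2^{2} \frac{-4 + \left(-24\right)^{2}}{2 \left(-1 - 24\right)} = \left(-30\right) 4 \frac{-4 + 576}{2 \left(-25\right)} = - 120 \cdot \frac{1}{2} \left(- \frac{1}{25}\right) 572 = \left(-120\right) \left(- \frac{286}{25}\right) = \frac{6864}{5}$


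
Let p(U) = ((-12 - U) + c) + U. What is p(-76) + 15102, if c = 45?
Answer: 15135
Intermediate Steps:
p(U) = 33 (p(U) = ((-12 - U) + 45) + U = (33 - U) + U = 33)
p(-76) + 15102 = 33 + 15102 = 15135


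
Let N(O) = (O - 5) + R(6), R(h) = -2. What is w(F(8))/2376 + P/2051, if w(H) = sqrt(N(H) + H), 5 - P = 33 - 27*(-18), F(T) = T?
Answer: -405037/1624392 ≈ -0.24935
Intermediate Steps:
P = -514 (P = 5 - (33 - 27*(-18)) = 5 - (33 + 486) = 5 - 1*519 = 5 - 519 = -514)
N(O) = -7 + O (N(O) = (O - 5) - 2 = (-5 + O) - 2 = -7 + O)
w(H) = sqrt(-7 + 2*H) (w(H) = sqrt((-7 + H) + H) = sqrt(-7 + 2*H))
w(F(8))/2376 + P/2051 = sqrt(-7 + 2*8)/2376 - 514/2051 = sqrt(-7 + 16)*(1/2376) - 514*1/2051 = sqrt(9)*(1/2376) - 514/2051 = 3*(1/2376) - 514/2051 = 1/792 - 514/2051 = -405037/1624392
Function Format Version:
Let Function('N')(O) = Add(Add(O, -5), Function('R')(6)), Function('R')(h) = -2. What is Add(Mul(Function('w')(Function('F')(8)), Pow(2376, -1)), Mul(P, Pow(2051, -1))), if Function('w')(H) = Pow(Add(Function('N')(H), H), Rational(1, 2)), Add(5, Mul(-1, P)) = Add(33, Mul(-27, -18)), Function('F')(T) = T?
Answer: Rational(-405037, 1624392) ≈ -0.24935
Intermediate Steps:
P = -514 (P = Add(5, Mul(-1, Add(33, Mul(-27, -18)))) = Add(5, Mul(-1, Add(33, 486))) = Add(5, Mul(-1, 519)) = Add(5, -519) = -514)
Function('N')(O) = Add(-7, O) (Function('N')(O) = Add(Add(O, -5), -2) = Add(Add(-5, O), -2) = Add(-7, O))
Function('w')(H) = Pow(Add(-7, Mul(2, H)), Rational(1, 2)) (Function('w')(H) = Pow(Add(Add(-7, H), H), Rational(1, 2)) = Pow(Add(-7, Mul(2, H)), Rational(1, 2)))
Add(Mul(Function('w')(Function('F')(8)), Pow(2376, -1)), Mul(P, Pow(2051, -1))) = Add(Mul(Pow(Add(-7, Mul(2, 8)), Rational(1, 2)), Pow(2376, -1)), Mul(-514, Pow(2051, -1))) = Add(Mul(Pow(Add(-7, 16), Rational(1, 2)), Rational(1, 2376)), Mul(-514, Rational(1, 2051))) = Add(Mul(Pow(9, Rational(1, 2)), Rational(1, 2376)), Rational(-514, 2051)) = Add(Mul(3, Rational(1, 2376)), Rational(-514, 2051)) = Add(Rational(1, 792), Rational(-514, 2051)) = Rational(-405037, 1624392)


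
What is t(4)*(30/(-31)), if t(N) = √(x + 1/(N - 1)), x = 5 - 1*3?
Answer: -10*√21/31 ≈ -1.4783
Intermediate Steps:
x = 2 (x = 5 - 3 = 2)
t(N) = √(2 + 1/(-1 + N)) (t(N) = √(2 + 1/(N - 1)) = √(2 + 1/(-1 + N)))
t(4)*(30/(-31)) = √((-1 + 2*4)/(-1 + 4))*(30/(-31)) = √((-1 + 8)/3)*(30*(-1/31)) = √((⅓)*7)*(-30/31) = √(7/3)*(-30/31) = (√21/3)*(-30/31) = -10*√21/31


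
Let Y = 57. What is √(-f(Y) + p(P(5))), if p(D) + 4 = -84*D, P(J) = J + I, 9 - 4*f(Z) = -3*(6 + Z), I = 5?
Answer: I*√3574/2 ≈ 29.891*I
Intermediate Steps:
f(Z) = 27/4 + 3*Z/4 (f(Z) = 9/4 - (-3)*(6 + Z)/4 = 9/4 - (-18 - 3*Z)/4 = 9/4 + (9/2 + 3*Z/4) = 27/4 + 3*Z/4)
P(J) = 5 + J (P(J) = J + 5 = 5 + J)
p(D) = -4 - 84*D
√(-f(Y) + p(P(5))) = √(-(27/4 + (¾)*57) + (-4 - 84*(5 + 5))) = √(-(27/4 + 171/4) + (-4 - 84*10)) = √(-1*99/2 + (-4 - 840)) = √(-99/2 - 844) = √(-1787/2) = I*√3574/2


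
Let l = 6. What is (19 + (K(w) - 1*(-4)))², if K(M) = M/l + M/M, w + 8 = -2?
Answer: 4489/9 ≈ 498.78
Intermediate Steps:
w = -10 (w = -8 - 2 = -10)
K(M) = 1 + M/6 (K(M) = M/6 + M/M = M*(⅙) + 1 = M/6 + 1 = 1 + M/6)
(19 + (K(w) - 1*(-4)))² = (19 + ((1 + (⅙)*(-10)) - 1*(-4)))² = (19 + ((1 - 5/3) + 4))² = (19 + (-⅔ + 4))² = (19 + 10/3)² = (67/3)² = 4489/9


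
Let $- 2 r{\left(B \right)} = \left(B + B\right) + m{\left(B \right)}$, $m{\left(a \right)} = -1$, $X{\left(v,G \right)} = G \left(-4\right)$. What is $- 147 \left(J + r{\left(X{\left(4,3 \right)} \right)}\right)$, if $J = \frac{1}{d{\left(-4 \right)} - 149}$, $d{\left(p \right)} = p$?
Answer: $- \frac{187327}{102} \approx -1836.5$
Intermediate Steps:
$X{\left(v,G \right)} = - 4 G$
$J = - \frac{1}{153}$ ($J = \frac{1}{-4 - 149} = \frac{1}{-153} = - \frac{1}{153} \approx -0.0065359$)
$r{\left(B \right)} = \frac{1}{2} - B$ ($r{\left(B \right)} = - \frac{\left(B + B\right) - 1}{2} = - \frac{2 B - 1}{2} = - \frac{-1 + 2 B}{2} = \frac{1}{2} - B$)
$- 147 \left(J + r{\left(X{\left(4,3 \right)} \right)}\right) = - 147 \left(- \frac{1}{153} - \left(- \frac{1}{2} - 12\right)\right) = - 147 \left(- \frac{1}{153} + \left(\frac{1}{2} - -12\right)\right) = - 147 \left(- \frac{1}{153} + \left(\frac{1}{2} + 12\right)\right) = - 147 \left(- \frac{1}{153} + \frac{25}{2}\right) = \left(-147\right) \frac{3823}{306} = - \frac{187327}{102}$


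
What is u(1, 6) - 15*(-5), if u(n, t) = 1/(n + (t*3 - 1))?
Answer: 1351/18 ≈ 75.056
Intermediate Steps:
u(n, t) = 1/(-1 + n + 3*t) (u(n, t) = 1/(n + (3*t - 1)) = 1/(n + (-1 + 3*t)) = 1/(-1 + n + 3*t))
u(1, 6) - 15*(-5) = 1/(-1 + 1 + 3*6) - 15*(-5) = 1/(-1 + 1 + 18) + 75 = 1/18 + 75 = 1351/18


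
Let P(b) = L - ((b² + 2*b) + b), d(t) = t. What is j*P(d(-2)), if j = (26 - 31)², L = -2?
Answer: 0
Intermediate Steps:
P(b) = -2 - b² - 3*b (P(b) = -2 - ((b² + 2*b) + b) = -2 - (b² + 3*b) = -2 + (-b² - 3*b) = -2 - b² - 3*b)
j = 25 (j = (-5)² = 25)
j*P(d(-2)) = 25*(-2 - 1*(-2)² - 3*(-2)) = 25*(-2 - 1*4 + 6) = 25*(-2 - 4 + 6) = 25*0 = 0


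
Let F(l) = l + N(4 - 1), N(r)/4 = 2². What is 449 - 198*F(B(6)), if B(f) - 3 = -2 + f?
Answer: -4105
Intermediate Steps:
B(f) = 1 + f (B(f) = 3 + (-2 + f) = 1 + f)
N(r) = 16 (N(r) = 4*2² = 4*4 = 16)
F(l) = 16 + l (F(l) = l + 16 = 16 + l)
449 - 198*F(B(6)) = 449 - 198*(16 + (1 + 6)) = 449 - 198*(16 + 7) = 449 - 198*23 = 449 - 4554 = -4105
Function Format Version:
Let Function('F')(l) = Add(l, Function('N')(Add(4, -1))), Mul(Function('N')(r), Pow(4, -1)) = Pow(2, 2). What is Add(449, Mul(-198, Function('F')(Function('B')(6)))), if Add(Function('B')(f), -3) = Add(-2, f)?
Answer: -4105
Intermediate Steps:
Function('B')(f) = Add(1, f) (Function('B')(f) = Add(3, Add(-2, f)) = Add(1, f))
Function('N')(r) = 16 (Function('N')(r) = Mul(4, Pow(2, 2)) = Mul(4, 4) = 16)
Function('F')(l) = Add(16, l) (Function('F')(l) = Add(l, 16) = Add(16, l))
Add(449, Mul(-198, Function('F')(Function('B')(6)))) = Add(449, Mul(-198, Add(16, Add(1, 6)))) = Add(449, Mul(-198, Add(16, 7))) = Add(449, Mul(-198, 23)) = Add(449, -4554) = -4105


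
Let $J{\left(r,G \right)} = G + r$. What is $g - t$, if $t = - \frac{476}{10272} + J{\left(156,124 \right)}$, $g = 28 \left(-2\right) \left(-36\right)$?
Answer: $\frac{4458167}{2568} \approx 1736.0$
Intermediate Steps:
$g = 2016$ ($g = \left(-56\right) \left(-36\right) = 2016$)
$t = \frac{718921}{2568}$ ($t = - \frac{476}{10272} + \left(124 + 156\right) = \left(-476\right) \frac{1}{10272} + 280 = - \frac{119}{2568} + 280 = \frac{718921}{2568} \approx 279.95$)
$g - t = 2016 - \frac{718921}{2568} = \frac{4458167}{2568}$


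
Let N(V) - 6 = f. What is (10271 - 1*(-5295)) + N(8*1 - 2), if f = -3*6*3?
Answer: 15518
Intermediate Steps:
f = -54 (f = -18*3 = -54)
N(V) = -48 (N(V) = 6 - 54 = -48)
(10271 - 1*(-5295)) + N(8*1 - 2) = (10271 - 1*(-5295)) - 48 = (10271 + 5295) - 48 = 15566 - 48 = 15518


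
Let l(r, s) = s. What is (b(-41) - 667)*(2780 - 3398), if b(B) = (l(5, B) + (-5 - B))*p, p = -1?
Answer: 409116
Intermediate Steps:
b(B) = 5 (b(B) = (B + (-5 - B))*(-1) = -5*(-1) = 5)
(b(-41) - 667)*(2780 - 3398) = (5 - 667)*(2780 - 3398) = -662*(-618) = 409116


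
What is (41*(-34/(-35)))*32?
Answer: 44608/35 ≈ 1274.5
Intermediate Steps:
(41*(-34/(-35)))*32 = (41*(-34*(-1/35)))*32 = (41*(34/35))*32 = (1394/35)*32 = 44608/35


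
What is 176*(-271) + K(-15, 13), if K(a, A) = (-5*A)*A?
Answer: -48541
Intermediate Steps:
K(a, A) = -5*A²
176*(-271) + K(-15, 13) = 176*(-271) - 5*13² = -47696 - 5*169 = -47696 - 845 = -48541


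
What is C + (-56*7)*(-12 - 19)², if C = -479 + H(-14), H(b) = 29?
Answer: -377162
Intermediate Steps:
C = -450 (C = -479 + 29 = -450)
C + (-56*7)*(-12 - 19)² = -450 + (-56*7)*(-12 - 19)² = -450 - 392*(-31)² = -450 - 392*961 = -450 - 376712 = -377162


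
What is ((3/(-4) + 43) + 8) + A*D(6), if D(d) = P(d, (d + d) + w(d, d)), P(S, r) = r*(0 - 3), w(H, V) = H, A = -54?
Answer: 11865/4 ≈ 2966.3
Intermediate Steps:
P(S, r) = -3*r (P(S, r) = r*(-3) = -3*r)
D(d) = -9*d (D(d) = -3*((d + d) + d) = -3*(2*d + d) = -9*d)
((3/(-4) + 43) + 8) + A*D(6) = ((3/(-4) + 43) + 8) - (-486)*6 = ((3*(-¼) + 43) + 8) - 54*(-54) = ((-¾ + 43) + 8) + 2916 = (169/4 + 8) + 2916 = 201/4 + 2916 = 11865/4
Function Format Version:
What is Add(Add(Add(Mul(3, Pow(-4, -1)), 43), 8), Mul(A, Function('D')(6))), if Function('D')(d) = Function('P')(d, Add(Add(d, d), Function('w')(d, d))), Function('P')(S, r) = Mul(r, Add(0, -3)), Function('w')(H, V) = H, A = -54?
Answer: Rational(11865, 4) ≈ 2966.3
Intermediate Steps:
Function('P')(S, r) = Mul(-3, r) (Function('P')(S, r) = Mul(r, -3) = Mul(-3, r))
Function('D')(d) = Mul(-9, d) (Function('D')(d) = Mul(-3, Add(Add(d, d), d)) = Mul(-3, Add(Mul(2, d), d)) = Mul(-3, Mul(3, d)) = Mul(-9, d))
Add(Add(Add(Mul(3, Pow(-4, -1)), 43), 8), Mul(A, Function('D')(6))) = Add(Add(Add(Mul(3, Pow(-4, -1)), 43), 8), Mul(-54, Mul(-9, 6))) = Add(Add(Add(Mul(3, Rational(-1, 4)), 43), 8), Mul(-54, -54)) = Add(Add(Add(Rational(-3, 4), 43), 8), 2916) = Add(Add(Rational(169, 4), 8), 2916) = Add(Rational(201, 4), 2916) = Rational(11865, 4)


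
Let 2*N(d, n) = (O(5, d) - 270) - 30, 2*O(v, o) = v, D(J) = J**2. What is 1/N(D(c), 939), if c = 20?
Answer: -4/595 ≈ -0.0067227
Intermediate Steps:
O(v, o) = v/2
N(d, n) = -595/4 (N(d, n) = (((1/2)*5 - 270) - 30)/2 = ((5/2 - 270) - 30)/2 = (-535/2 - 30)/2 = (1/2)*(-595/2) = -595/4)
1/N(D(c), 939) = 1/(-595/4) = -4/595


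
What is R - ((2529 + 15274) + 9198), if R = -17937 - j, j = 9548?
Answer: -54486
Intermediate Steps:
R = -27485 (R = -17937 - 1*9548 = -17937 - 9548 = -27485)
R - ((2529 + 15274) + 9198) = -27485 - ((2529 + 15274) + 9198) = -27485 - (17803 + 9198) = -27485 - 1*27001 = -27485 - 27001 = -54486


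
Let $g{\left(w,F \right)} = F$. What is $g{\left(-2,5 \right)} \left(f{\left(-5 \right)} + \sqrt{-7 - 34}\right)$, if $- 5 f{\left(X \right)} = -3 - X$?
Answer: $-2 + 5 i \sqrt{41} \approx -2.0 + 32.016 i$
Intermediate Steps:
$f{\left(X \right)} = \frac{3}{5} + \frac{X}{5}$ ($f{\left(X \right)} = - \frac{-3 - X}{5} = \frac{3}{5} + \frac{X}{5}$)
$g{\left(-2,5 \right)} \left(f{\left(-5 \right)} + \sqrt{-7 - 34}\right) = 5 \left(\left(\frac{3}{5} + \frac{1}{5} \left(-5\right)\right) + \sqrt{-7 - 34}\right) = 5 \left(\left(\frac{3}{5} - 1\right) + \sqrt{-41}\right) = 5 \left(- \frac{2}{5} + i \sqrt{41}\right) = -2 + 5 i \sqrt{41}$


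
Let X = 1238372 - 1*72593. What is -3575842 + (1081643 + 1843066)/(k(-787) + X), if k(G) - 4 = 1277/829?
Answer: -1151939270603189/322145128 ≈ -3.5758e+6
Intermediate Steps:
k(G) = 4593/829 (k(G) = 4 + 1277/829 = 4593/829)
X = 1165779 (X = 1238372 - 72593 = 1165779)
-3575842 + (1081643 + 1843066)/(k(-787) + X) = -3575842 + (1081643 + 1843066)/(4593/829 + 1165779) = -3575842 + 2924709/(966435384/829) = -3575842 + 2924709*(829/966435384) = -3575842 + 808194587/322145128 = -1151939270603189/322145128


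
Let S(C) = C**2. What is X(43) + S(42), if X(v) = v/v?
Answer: 1765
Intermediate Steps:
X(v) = 1
X(43) + S(42) = 1 + 42**2 = 1 + 1764 = 1765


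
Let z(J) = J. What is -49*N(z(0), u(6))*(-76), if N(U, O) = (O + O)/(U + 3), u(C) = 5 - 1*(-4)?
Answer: 22344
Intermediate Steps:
u(C) = 9 (u(C) = 5 + 4 = 9)
N(U, O) = 2*O/(3 + U) (N(U, O) = (2*O)/(3 + U) = 2*O/(3 + U))
-49*N(z(0), u(6))*(-76) = -98*9/(3 + 0)*(-76) = -98*9/3*(-76) = -49*6*(-76) = -294*(-76) = 22344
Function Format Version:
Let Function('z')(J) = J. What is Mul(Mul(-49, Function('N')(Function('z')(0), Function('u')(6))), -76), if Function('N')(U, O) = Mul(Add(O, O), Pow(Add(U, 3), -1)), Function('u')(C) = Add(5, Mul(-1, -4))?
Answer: 22344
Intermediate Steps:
Function('u')(C) = 9 (Function('u')(C) = Add(5, 4) = 9)
Function('N')(U, O) = Mul(2, O, Pow(Add(3, U), -1)) (Function('N')(U, O) = Mul(Mul(2, O), Pow(Add(3, U), -1)) = Mul(2, O, Pow(Add(3, U), -1)))
Mul(Mul(-49, Function('N')(Function('z')(0), Function('u')(6))), -76) = Mul(Mul(-49, Mul(2, 9, Pow(Add(3, 0), -1))), -76) = Mul(Mul(-49, Mul(2, 9, Pow(3, -1))), -76) = Mul(Mul(-49, Mul(2, 9, Rational(1, 3))), -76) = Mul(Mul(-49, 6), -76) = Mul(-294, -76) = 22344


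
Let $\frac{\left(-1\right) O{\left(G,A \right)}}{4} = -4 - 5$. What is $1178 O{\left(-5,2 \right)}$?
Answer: $42408$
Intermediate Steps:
$O{\left(G,A \right)} = 36$ ($O{\left(G,A \right)} = - 4 \left(-4 - 5\right) = \left(-4\right) \left(-9\right) = 36$)
$1178 O{\left(-5,2 \right)} = 1178 \cdot 36 = 42408$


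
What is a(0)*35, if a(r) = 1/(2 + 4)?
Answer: 35/6 ≈ 5.8333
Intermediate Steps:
a(r) = ⅙ (a(r) = 1/6 = ⅙)
a(0)*35 = (⅙)*35 = 35/6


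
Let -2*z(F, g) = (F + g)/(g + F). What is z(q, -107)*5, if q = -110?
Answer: -5/2 ≈ -2.5000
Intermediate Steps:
z(F, g) = -½ (z(F, g) = -(F + g)/(2*(g + F)) = -(F + g)/(2*(F + g)) = -½*1 = -½)
z(q, -107)*5 = -½*5 = -5/2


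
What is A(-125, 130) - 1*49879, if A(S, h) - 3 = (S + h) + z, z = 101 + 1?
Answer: -49769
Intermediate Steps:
z = 102
A(S, h) = 105 + S + h (A(S, h) = 3 + ((S + h) + 102) = 3 + (102 + S + h) = 105 + S + h)
A(-125, 130) - 1*49879 = (105 - 125 + 130) - 1*49879 = 110 - 49879 = -49769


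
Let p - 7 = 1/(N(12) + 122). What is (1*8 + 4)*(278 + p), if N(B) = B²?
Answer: 454866/133 ≈ 3420.0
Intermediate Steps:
p = 1863/266 (p = 7 + 1/(12² + 122) = 7 + 1/(144 + 122) = 7 + 1/266 = 1863/266 ≈ 7.0038)
(1*8 + 4)*(278 + p) = (1*8 + 4)*(278 + 1863/266) = (8 + 4)*(75811/266) = 12*(75811/266) = 454866/133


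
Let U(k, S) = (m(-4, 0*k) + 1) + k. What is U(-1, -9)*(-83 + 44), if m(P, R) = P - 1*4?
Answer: 312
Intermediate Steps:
m(P, R) = -4 + P (m(P, R) = P - 4 = -4 + P)
U(k, S) = -7 + k (U(k, S) = ((-4 - 4) + 1) + k = (-8 + 1) + k = -7 + k)
U(-1, -9)*(-83 + 44) = (-7 - 1)*(-83 + 44) = -8*(-39) = 312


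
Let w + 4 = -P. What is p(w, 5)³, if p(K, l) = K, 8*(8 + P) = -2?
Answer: 4913/64 ≈ 76.766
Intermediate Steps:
P = -33/4 (P = -8 + (⅛)*(-2) = -8 - ¼ = -33/4 ≈ -8.2500)
w = 17/4 (w = -4 - 1*(-33/4) = -4 + 33/4 = 17/4 ≈ 4.2500)
p(w, 5)³ = (17/4)³ = 4913/64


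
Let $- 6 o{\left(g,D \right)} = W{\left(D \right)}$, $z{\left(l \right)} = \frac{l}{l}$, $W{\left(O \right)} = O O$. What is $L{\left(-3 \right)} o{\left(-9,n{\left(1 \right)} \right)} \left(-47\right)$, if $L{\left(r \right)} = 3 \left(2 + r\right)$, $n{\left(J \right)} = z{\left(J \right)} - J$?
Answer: $0$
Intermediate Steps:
$W{\left(O \right)} = O^{2}$
$z{\left(l \right)} = 1$
$n{\left(J \right)} = 1 - J$
$o{\left(g,D \right)} = - \frac{D^{2}}{6}$
$L{\left(r \right)} = 6 + 3 r$
$L{\left(-3 \right)} o{\left(-9,n{\left(1 \right)} \right)} \left(-47\right) = \left(6 + 3 \left(-3\right)\right) \left(- \frac{\left(1 - 1\right)^{2}}{6}\right) \left(-47\right) = \left(6 - 9\right) \left(- \frac{\left(1 - 1\right)^{2}}{6}\right) \left(-47\right) = - 3 \left(- \frac{0^{2}}{6}\right) \left(-47\right) = - 3 \left(\left(- \frac{1}{6}\right) 0\right) \left(-47\right) = \left(-3\right) 0 \left(-47\right) = 0 \left(-47\right) = 0$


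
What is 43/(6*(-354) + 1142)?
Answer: -43/982 ≈ -0.043788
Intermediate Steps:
43/(6*(-354) + 1142) = 43/(-2124 + 1142) = 43/(-982) = 43*(-1/982) = -43/982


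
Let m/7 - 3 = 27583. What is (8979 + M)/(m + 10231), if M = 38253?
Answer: 47232/203333 ≈ 0.23229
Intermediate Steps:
m = 193102 (m = 21 + 7*27583 = 21 + 193081 = 193102)
(8979 + M)/(m + 10231) = (8979 + 38253)/(193102 + 10231) = 47232/203333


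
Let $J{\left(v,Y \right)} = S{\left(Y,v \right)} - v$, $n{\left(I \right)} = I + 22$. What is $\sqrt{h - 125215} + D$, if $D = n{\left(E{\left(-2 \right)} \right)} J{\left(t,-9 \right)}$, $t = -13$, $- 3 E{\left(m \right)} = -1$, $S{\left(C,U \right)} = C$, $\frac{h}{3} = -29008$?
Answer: $\frac{268}{3} + i \sqrt{212239} \approx 89.333 + 460.69 i$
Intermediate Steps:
$h = -87024$ ($h = 3 \left(-29008\right) = -87024$)
$E{\left(m \right)} = \frac{1}{3}$ ($E{\left(m \right)} = \left(- \frac{1}{3}\right) \left(-1\right) = \frac{1}{3}$)
$n{\left(I \right)} = 22 + I$
$J{\left(v,Y \right)} = Y - v$
$D = \frac{268}{3}$ ($D = \left(22 + \frac{1}{3}\right) \left(-9 - -13\right) = \frac{67 \left(-9 + 13\right)}{3} = \frac{67}{3} \cdot 4 = \frac{268}{3} \approx 89.333$)
$\sqrt{h - 125215} + D = \sqrt{-87024 - 125215} + \frac{268}{3} = \sqrt{-212239} + \frac{268}{3} = i \sqrt{212239} + \frac{268}{3} = \frac{268}{3} + i \sqrt{212239}$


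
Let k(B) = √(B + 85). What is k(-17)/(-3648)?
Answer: -√17/1824 ≈ -0.0022605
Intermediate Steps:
k(B) = √(85 + B)
k(-17)/(-3648) = √(85 - 17)/(-3648) = √68*(-1/3648) = (2*√17)*(-1/3648) = -√17/1824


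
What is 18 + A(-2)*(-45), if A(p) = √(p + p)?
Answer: 18 - 90*I ≈ 18.0 - 90.0*I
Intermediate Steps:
A(p) = √2*√p (A(p) = √(2*p) = √2*√p)
18 + A(-2)*(-45) = 18 + (√2*√(-2))*(-45) = 18 + (√2*(I*√2))*(-45) = 18 + (2*I)*(-45) = 18 - 90*I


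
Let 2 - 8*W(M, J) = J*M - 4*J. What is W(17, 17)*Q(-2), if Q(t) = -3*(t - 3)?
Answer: -3285/8 ≈ -410.63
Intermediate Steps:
Q(t) = 9 - 3*t (Q(t) = -3*(-3 + t) = 9 - 3*t)
W(M, J) = 1/4 + J/2 - J*M/8 (W(M, J) = 1/4 - (J*M - 4*J)/8 = 1/4 - (-4*J + J*M)/8 = 1/4 + (J/2 - J*M/8) = 1/4 + J/2 - J*M/8)
W(17, 17)*Q(-2) = (1/4 + (1/2)*17 - 1/8*17*17)*(9 - 3*(-2)) = (1/4 + 17/2 - 289/8)*(9 + 6) = -219/8*15 = -3285/8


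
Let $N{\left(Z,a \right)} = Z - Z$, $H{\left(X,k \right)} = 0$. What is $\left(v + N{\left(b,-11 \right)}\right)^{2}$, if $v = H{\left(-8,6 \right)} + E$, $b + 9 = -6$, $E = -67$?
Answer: $4489$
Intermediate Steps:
$b = -15$ ($b = -9 - 6 = -15$)
$N{\left(Z,a \right)} = 0$
$v = -67$ ($v = 0 - 67 = -67$)
$\left(v + N{\left(b,-11 \right)}\right)^{2} = \left(-67 + 0\right)^{2} = \left(-67\right)^{2} = 4489$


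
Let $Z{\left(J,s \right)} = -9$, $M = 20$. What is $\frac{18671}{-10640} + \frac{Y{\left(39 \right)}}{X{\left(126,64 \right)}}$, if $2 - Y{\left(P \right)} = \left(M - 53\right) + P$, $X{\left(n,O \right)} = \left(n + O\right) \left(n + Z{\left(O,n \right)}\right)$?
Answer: $- \frac{2184731}{1244880} \approx -1.755$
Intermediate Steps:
$X{\left(n,O \right)} = \left(-9 + n\right) \left(O + n\right)$ ($X{\left(n,O \right)} = \left(n + O\right) \left(n - 9\right) = \left(O + n\right) \left(-9 + n\right) = \left(-9 + n\right) \left(O + n\right)$)
$Y{\left(P \right)} = 35 - P$ ($Y{\left(P \right)} = 2 - \left(\left(20 - 53\right) + P\right) = 2 - \left(-33 + P\right) = 35 - P$)
$\frac{18671}{-10640} + \frac{Y{\left(39 \right)}}{X{\left(126,64 \right)}} = \frac{18671}{-10640} + \frac{35 - 39}{126^{2} - 576 - 1134 + 64 \cdot 126} = 18671 \left(- \frac{1}{10640}\right) + \frac{35 - 39}{15876 - 576 - 1134 + 8064} = - \frac{18671}{10640} - \frac{4}{22230} = - \frac{18671}{10640} - \frac{2}{11115} = - \frac{2184731}{1244880}$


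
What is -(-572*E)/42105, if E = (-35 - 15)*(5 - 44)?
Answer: 74360/2807 ≈ 26.491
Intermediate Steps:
E = 1950 (E = -50*(-39) = 1950)
-(-572*E)/42105 = -(-572*1950)/42105 = -(-1115400)/42105 = -1*(-74360/2807) = 74360/2807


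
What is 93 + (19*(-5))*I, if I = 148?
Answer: -13967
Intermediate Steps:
93 + (19*(-5))*I = 93 + (19*(-5))*148 = 93 - 95*148 = 93 - 14060 = -13967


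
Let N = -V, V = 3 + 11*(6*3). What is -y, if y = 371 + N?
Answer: -170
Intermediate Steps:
V = 201 (V = 3 + 11*18 = 3 + 198 = 201)
N = -201 (N = -1*201 = -201)
y = 170 (y = 371 - 201 = 170)
-y = -1*170 = -170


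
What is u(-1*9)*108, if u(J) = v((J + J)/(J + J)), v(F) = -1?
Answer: -108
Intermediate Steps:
u(J) = -1
u(-1*9)*108 = -1*108 = -108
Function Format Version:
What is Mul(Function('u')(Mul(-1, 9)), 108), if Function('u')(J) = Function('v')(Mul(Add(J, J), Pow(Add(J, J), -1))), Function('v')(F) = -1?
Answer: -108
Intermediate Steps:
Function('u')(J) = -1
Mul(Function('u')(Mul(-1, 9)), 108) = Mul(-1, 108) = -108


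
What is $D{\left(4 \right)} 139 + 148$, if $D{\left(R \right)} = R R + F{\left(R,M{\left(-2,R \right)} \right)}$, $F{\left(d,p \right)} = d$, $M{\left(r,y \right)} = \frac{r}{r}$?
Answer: $2928$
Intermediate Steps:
$M{\left(r,y \right)} = 1$
$D{\left(R \right)} = R + R^{2}$ ($D{\left(R \right)} = R R + R = R^{2} + R = R + R^{2}$)
$D{\left(4 \right)} 139 + 148 = 4 \left(1 + 4\right) 139 + 148 = 4 \cdot 5 \cdot 139 + 148 = 20 \cdot 139 + 148 = 2780 + 148 = 2928$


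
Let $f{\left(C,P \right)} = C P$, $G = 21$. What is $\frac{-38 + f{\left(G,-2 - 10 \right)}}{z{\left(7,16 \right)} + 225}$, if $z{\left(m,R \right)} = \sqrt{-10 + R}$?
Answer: $- \frac{21750}{16873} + \frac{290 \sqrt{6}}{50619} \approx -1.275$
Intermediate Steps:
$\frac{-38 + f{\left(G,-2 - 10 \right)}}{z{\left(7,16 \right)} + 225} = \frac{-38 + 21 \left(-2 - 10\right)}{\sqrt{-10 + 16} + 225} = \frac{-38 + 21 \left(-12\right)}{\sqrt{6} + 225} = \frac{-38 - 252}{225 + \sqrt{6}} = - \frac{290}{225 + \sqrt{6}}$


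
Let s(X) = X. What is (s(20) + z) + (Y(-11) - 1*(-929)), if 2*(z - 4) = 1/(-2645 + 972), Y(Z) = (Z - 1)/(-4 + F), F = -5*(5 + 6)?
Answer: 188175635/197414 ≈ 953.20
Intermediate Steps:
F = -55 (F = -5*11 = -55)
Y(Z) = 1/59 - Z/59 (Y(Z) = (Z - 1)/(-4 - 55) = (-1 + Z)/(-59) = (-1 + Z)*(-1/59) = 1/59 - Z/59)
z = 13383/3346 (z = 4 + 1/(2*(-2645 + 972)) = 4 + (½)/(-1673) = 4 + (½)*(-1/1673) = 4 - 1/3346 = 13383/3346 ≈ 3.9997)
(s(20) + z) + (Y(-11) - 1*(-929)) = (20 + 13383/3346) + ((1/59 - 1/59*(-11)) - 1*(-929)) = 80303/3346 + ((1/59 + 11/59) + 929) = 80303/3346 + (12/59 + 929) = 80303/3346 + 54823/59 = 188175635/197414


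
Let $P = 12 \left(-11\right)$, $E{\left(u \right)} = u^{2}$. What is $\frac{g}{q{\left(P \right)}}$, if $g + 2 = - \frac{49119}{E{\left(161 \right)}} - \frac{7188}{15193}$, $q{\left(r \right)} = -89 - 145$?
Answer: $\frac{245745803}{13164764886} \approx 0.018667$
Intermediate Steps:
$P = -132$
$q{\left(r \right)} = -234$ ($q{\left(r \right)} = -89 - 145 = -234$)
$g = - \frac{245745803}{56259679}$ ($g = -2 - \left(\frac{7017}{3703} + \frac{7188}{15193}\right) = -2 - \left(\frac{7188}{15193} + \frac{49119}{25921}\right) = -2 - \frac{133226445}{56259679} = - \frac{245745803}{56259679} \approx -4.3681$)
$\frac{g}{q{\left(P \right)}} = - \frac{245745803}{56259679 \left(-234\right)} = \left(- \frac{245745803}{56259679}\right) \left(- \frac{1}{234}\right) = \frac{245745803}{13164764886}$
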